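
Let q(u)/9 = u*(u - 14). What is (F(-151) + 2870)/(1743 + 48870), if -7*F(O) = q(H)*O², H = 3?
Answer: 6791987/354291 ≈ 19.171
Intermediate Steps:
q(u) = 9*u*(-14 + u) (q(u) = 9*(u*(u - 14)) = 9*(u*(-14 + u)) = 9*u*(-14 + u))
F(O) = 297*O²/7 (F(O) = -9*3*(-14 + 3)*O²/7 = -9*3*(-11)*O²/7 = -(-297)*O²/7 = 297*O²/7)
(F(-151) + 2870)/(1743 + 48870) = ((297/7)*(-151)² + 2870)/(1743 + 48870) = ((297/7)*22801 + 2870)/50613 = (6771897/7 + 2870)*(1/50613) = (6791987/7)*(1/50613) = 6791987/354291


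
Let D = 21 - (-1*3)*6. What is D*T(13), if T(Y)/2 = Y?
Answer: 1014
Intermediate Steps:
T(Y) = 2*Y
D = 39 (D = 21 - (-3)*6 = 21 - 1*(-18) = 21 + 18 = 39)
D*T(13) = 39*(2*13) = 39*26 = 1014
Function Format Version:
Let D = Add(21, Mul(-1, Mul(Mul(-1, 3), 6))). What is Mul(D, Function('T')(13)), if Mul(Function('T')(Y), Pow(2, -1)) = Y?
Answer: 1014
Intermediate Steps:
Function('T')(Y) = Mul(2, Y)
D = 39 (D = Add(21, Mul(-1, Mul(-3, 6))) = Add(21, Mul(-1, -18)) = Add(21, 18) = 39)
Mul(D, Function('T')(13)) = Mul(39, Mul(2, 13)) = Mul(39, 26) = 1014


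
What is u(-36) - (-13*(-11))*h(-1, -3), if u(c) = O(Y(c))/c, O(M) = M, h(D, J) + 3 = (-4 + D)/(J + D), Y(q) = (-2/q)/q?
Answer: 5837833/23328 ≈ 250.25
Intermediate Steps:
Y(q) = -2/q**2
h(D, J) = -3 + (-4 + D)/(D + J) (h(D, J) = -3 + (-4 + D)/(J + D) = -3 + (-4 + D)/(D + J))
u(c) = -2/c**3 (u(c) = (-2/c**2)/c = -2/c**3)
u(-36) - (-13*(-11))*h(-1, -3) = -2/(-36)**3 - (-13*(-11))*(-4 - 3*(-3) - 2*(-1))/(-1 - 3) = -2*(-1/46656) - 143*(-4 + 9 + 2)/(-4) = 1/23328 - 143*(-1/4*7) = 1/23328 - 143*(-7)/4 = 1/23328 - 1*(-1001/4) = 1/23328 + 1001/4 = 5837833/23328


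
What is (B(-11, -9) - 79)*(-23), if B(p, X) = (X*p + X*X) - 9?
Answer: -2116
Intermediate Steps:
B(p, X) = -9 + X**2 + X*p (B(p, X) = (X*p + X**2) - 9 = (X**2 + X*p) - 9 = -9 + X**2 + X*p)
(B(-11, -9) - 79)*(-23) = ((-9 + (-9)**2 - 9*(-11)) - 79)*(-23) = ((-9 + 81 + 99) - 79)*(-23) = (171 - 79)*(-23) = 92*(-23) = -2116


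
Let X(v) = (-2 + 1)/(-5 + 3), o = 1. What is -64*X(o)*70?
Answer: -2240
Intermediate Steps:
X(v) = ½ (X(v) = -1/(-2) = -1*(-½) = ½)
-64*X(o)*70 = -64*½*70 = -32*70 = -2240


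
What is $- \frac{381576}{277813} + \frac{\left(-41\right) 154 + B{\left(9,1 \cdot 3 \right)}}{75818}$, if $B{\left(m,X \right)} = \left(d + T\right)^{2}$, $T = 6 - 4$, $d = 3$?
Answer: $- \frac{30677495125}{21063226034} \approx -1.4564$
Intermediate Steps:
$T = 2$
$B{\left(m,X \right)} = 25$ ($B{\left(m,X \right)} = \left(3 + 2\right)^{2} = 5^{2} = 25$)
$- \frac{381576}{277813} + \frac{\left(-41\right) 154 + B{\left(9,1 \cdot 3 \right)}}{75818} = - \frac{381576}{277813} + \frac{\left(-41\right) 154 + 25}{75818} = \left(-381576\right) \frac{1}{277813} + \left(-6314 + 25\right) \frac{1}{75818} = - \frac{381576}{277813} - \frac{6289}{75818} = - \frac{30677495125}{21063226034}$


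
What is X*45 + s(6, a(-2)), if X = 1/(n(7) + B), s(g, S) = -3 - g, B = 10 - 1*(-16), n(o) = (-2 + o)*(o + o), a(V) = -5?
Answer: -273/32 ≈ -8.5313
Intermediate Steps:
n(o) = 2*o*(-2 + o) (n(o) = (-2 + o)*(2*o) = 2*o*(-2 + o))
B = 26 (B = 10 + 16 = 26)
X = 1/96 (X = 1/(2*7*(-2 + 7) + 26) = 1/(2*7*5 + 26) = 1/(70 + 26) = 1/96 ≈ 0.010417)
X*45 + s(6, a(-2)) = (1/96)*45 + (-3 - 1*6) = 15/32 + (-3 - 6) = 15/32 - 9 = -273/32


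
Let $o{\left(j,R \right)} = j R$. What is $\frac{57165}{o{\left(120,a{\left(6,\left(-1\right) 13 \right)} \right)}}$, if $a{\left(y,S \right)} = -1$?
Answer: $- \frac{3811}{8} \approx -476.38$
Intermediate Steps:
$o{\left(j,R \right)} = R j$
$\frac{57165}{o{\left(120,a{\left(6,\left(-1\right) 13 \right)} \right)}} = \frac{57165}{\left(-1\right) 120} = \frac{57165}{-120} = 57165 \left(- \frac{1}{120}\right) = - \frac{3811}{8}$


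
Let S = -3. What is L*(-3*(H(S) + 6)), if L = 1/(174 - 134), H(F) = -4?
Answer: -3/20 ≈ -0.15000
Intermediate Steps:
L = 1/40 ≈ 0.025000
L*(-3*(H(S) + 6)) = (-3*(-4 + 6))/40 = (-3*2)/40 = (1/40)*(-6) = -3/20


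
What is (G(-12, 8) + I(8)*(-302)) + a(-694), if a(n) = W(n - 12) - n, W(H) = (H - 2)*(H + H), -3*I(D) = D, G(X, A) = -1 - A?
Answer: 3003559/3 ≈ 1.0012e+6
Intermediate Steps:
I(D) = -D/3
W(H) = 2*H*(-2 + H) (W(H) = (-2 + H)*(2*H) = 2*H*(-2 + H))
a(n) = -n + 2*(-14 + n)*(-12 + n) (a(n) = 2*(n - 12)*(-2 + (n - 12)) - n = 2*(-12 + n)*(-2 + (-12 + n)) - n = 2*(-12 + n)*(-14 + n) - n = 2*(-14 + n)*(-12 + n) - n = -n + 2*(-14 + n)*(-12 + n))
(G(-12, 8) + I(8)*(-302)) + a(-694) = ((-1 - 1*8) - ⅓*8*(-302)) + (-1*(-694) + 2*(-14 - 694)*(-12 - 694)) = ((-1 - 8) - 8/3*(-302)) + (694 + 2*(-708)*(-706)) = (-9 + 2416/3) + (694 + 999696) = 2389/3 + 1000390 = 3003559/3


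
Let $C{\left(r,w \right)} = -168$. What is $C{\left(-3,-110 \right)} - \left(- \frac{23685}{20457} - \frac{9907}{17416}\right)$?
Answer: $- \frac{19746575119}{118759704} \approx -166.27$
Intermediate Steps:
$C{\left(-3,-110 \right)} - \left(- \frac{23685}{20457} - \frac{9907}{17416}\right) = -168 - \left(- \frac{23685}{20457} - \frac{9907}{17416}\right) = -168 - \left(\left(-23685\right) \frac{1}{20457} - \frac{9907}{17416}\right) = -168 - \left(- \frac{7895}{6819} - \frac{9907}{17416}\right) = -168 - - \frac{205055153}{118759704} = -168 + \frac{205055153}{118759704} = - \frac{19746575119}{118759704}$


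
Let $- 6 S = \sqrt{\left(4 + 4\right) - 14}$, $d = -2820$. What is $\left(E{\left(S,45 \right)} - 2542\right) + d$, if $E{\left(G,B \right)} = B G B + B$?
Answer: $-5317 - \frac{675 i \sqrt{6}}{2} \approx -5317.0 - 826.7 i$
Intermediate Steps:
$S = - \frac{i \sqrt{6}}{6}$ ($S = - \frac{\sqrt{\left(4 + 4\right) - 14}}{6} = - \frac{\sqrt{8 - 14}}{6} = - \frac{\sqrt{-6}}{6} = - \frac{i \sqrt{6}}{6} \approx - 0.40825 i$)
$E{\left(G,B \right)} = B + G B^{2}$ ($E{\left(G,B \right)} = G B^{2} + B = B + G B^{2}$)
$\left(E{\left(S,45 \right)} - 2542\right) + d = \left(45 \left(1 + 45 \left(- \frac{i \sqrt{6}}{6}\right)\right) - 2542\right) - 2820 = \left(45 \left(1 - \frac{15 i \sqrt{6}}{2}\right) - 2542\right) - 2820 = \left(\left(45 - \frac{675 i \sqrt{6}}{2}\right) - 2542\right) - 2820 = \left(-2497 - \frac{675 i \sqrt{6}}{2}\right) - 2820 = -5317 - \frac{675 i \sqrt{6}}{2}$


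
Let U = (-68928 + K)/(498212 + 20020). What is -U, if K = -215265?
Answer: 7287/13288 ≈ 0.54839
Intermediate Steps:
U = -7287/13288 (U = (-68928 - 215265)/(498212 + 20020) = -284193/518232 = -284193*1/518232 = -7287/13288 ≈ -0.54839)
-U = -1*(-7287/13288) = 7287/13288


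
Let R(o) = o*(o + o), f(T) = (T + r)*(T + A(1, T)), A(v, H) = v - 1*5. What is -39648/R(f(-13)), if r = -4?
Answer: -19824/83521 ≈ -0.23735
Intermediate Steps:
A(v, H) = -5 + v (A(v, H) = v - 5 = -5 + v)
f(T) = (-4 + T)² (f(T) = (T - 4)*(T + (-5 + 1)) = (-4 + T)*(T - 4) = (-4 + T)*(-4 + T) = (-4 + T)²)
R(o) = 2*o² (R(o) = o*(2*o) = 2*o²)
-39648/R(f(-13)) = -39648*1/(2*(16 + (-13)² - 8*(-13))²) = -39648*1/(2*(16 + 169 + 104)²) = -39648/(2*289²) = -39648/(2*83521) = -39648/167042 = -39648*1/167042 = -19824/83521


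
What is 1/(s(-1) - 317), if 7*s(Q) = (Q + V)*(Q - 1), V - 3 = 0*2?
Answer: -7/2223 ≈ -0.0031489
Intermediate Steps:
V = 3 (V = 3 + 0*2 = 3 + 0 = 3)
s(Q) = (-1 + Q)*(3 + Q)/7 (s(Q) = ((Q + 3)*(Q - 1))/7 = ((3 + Q)*(-1 + Q))/7 = ((-1 + Q)*(3 + Q))/7 = (-1 + Q)*(3 + Q)/7)
1/(s(-1) - 317) = 1/((-3/7 + (1/7)*(-1)**2 + (2/7)*(-1)) - 317) = 1/((-3/7 + (1/7)*1 - 2/7) - 317) = 1/((-3/7 + 1/7 - 2/7) - 317) = 1/(-4/7 - 317) = 1/(-2223/7) = -7/2223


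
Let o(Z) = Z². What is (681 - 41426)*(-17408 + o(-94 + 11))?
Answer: 428596655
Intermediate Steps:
(681 - 41426)*(-17408 + o(-94 + 11)) = (681 - 41426)*(-17408 + (-94 + 11)²) = -40745*(-17408 + (-83)²) = -40745*(-17408 + 6889) = -40745*(-10519) = 428596655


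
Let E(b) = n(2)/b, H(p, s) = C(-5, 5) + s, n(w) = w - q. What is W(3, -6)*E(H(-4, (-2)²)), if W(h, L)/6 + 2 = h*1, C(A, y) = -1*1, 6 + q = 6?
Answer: 4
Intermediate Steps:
q = 0 (q = -6 + 6 = 0)
n(w) = w (n(w) = w - 1*0 = w + 0 = w)
C(A, y) = -1
W(h, L) = -12 + 6*h (W(h, L) = -12 + 6*(h*1) = -12 + 6*h)
H(p, s) = -1 + s
E(b) = 2/b
W(3, -6)*E(H(-4, (-2)²)) = (-12 + 6*3)*(2/(-1 + (-2)²)) = (-12 + 18)*(2/(-1 + 4)) = 6*(2/3) = 6*(2*(⅓)) = 6*(⅔) = 4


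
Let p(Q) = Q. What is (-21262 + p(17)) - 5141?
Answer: -26386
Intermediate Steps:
(-21262 + p(17)) - 5141 = (-21262 + 17) - 5141 = -21245 - 5141 = -26386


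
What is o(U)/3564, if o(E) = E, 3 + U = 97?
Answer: 47/1782 ≈ 0.026375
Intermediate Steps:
U = 94 (U = -3 + 97 = 94)
o(U)/3564 = 94/3564 = 94*(1/3564) = 47/1782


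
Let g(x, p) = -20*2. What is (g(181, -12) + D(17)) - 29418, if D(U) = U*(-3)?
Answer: -29509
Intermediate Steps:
g(x, p) = -40
D(U) = -3*U
(g(181, -12) + D(17)) - 29418 = (-40 - 3*17) - 29418 = (-40 - 51) - 29418 = -91 - 29418 = -29509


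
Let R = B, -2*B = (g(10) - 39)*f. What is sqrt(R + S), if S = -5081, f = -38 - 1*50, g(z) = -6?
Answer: I*sqrt(7061) ≈ 84.03*I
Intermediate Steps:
f = -88 (f = -38 - 50 = -88)
B = -1980 (B = -(-6 - 39)*(-88)/2 = -(-45)*(-88)/2 = -1/2*3960 = -1980)
R = -1980
sqrt(R + S) = sqrt(-1980 - 5081) = sqrt(-7061) = I*sqrt(7061)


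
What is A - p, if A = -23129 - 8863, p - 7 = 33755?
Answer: -65754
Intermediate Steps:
p = 33762 (p = 7 + 33755 = 33762)
A = -31992
A - p = -31992 - 1*33762 = -31992 - 33762 = -65754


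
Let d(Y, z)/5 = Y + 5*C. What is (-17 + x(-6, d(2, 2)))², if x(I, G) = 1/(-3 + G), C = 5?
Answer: 5031049/17424 ≈ 288.74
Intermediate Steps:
d(Y, z) = 125 + 5*Y (d(Y, z) = 5*(Y + 5*5) = 5*(Y + 25) = 5*(25 + Y) = 125 + 5*Y)
(-17 + x(-6, d(2, 2)))² = (-17 + 1/(-3 + (125 + 5*2)))² = (-17 + 1/(-3 + (125 + 10)))² = (-17 + 1/(-3 + 135))² = (-17 + 1/132)² = (-2243/132)² = 5031049/17424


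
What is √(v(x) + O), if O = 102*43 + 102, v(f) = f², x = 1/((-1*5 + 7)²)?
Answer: √71809/4 ≈ 66.993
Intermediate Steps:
x = ¼ (x = 1/((-5 + 7)²) = 1/(2²) = 1/4 = ¼ ≈ 0.25000)
O = 4488 (O = 4386 + 102 = 4488)
√(v(x) + O) = √((¼)² + 4488) = √(1/16 + 4488) = √(71809/16) = √71809/4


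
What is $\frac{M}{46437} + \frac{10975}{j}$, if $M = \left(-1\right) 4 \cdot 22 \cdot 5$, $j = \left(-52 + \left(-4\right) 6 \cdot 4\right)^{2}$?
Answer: $\frac{500008315}{1017156048} \approx 0.49157$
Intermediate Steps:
$j = 21904$ ($j = \left(-52 - 96\right)^{2} = \left(-148\right)^{2} = 21904$)
$M = -440$ ($M = \left(-4\right) 22 \cdot 5 = \left(-88\right) 5 = -440$)
$\frac{M}{46437} + \frac{10975}{j} = - \frac{440}{46437} + \frac{10975}{21904} = \frac{500008315}{1017156048}$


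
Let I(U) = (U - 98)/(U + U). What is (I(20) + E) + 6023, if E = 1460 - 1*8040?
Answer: -11179/20 ≈ -558.95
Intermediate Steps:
E = -6580 (E = 1460 - 8040 = -6580)
I(U) = (-98 + U)/(2*U) (I(U) = (-98 + U)/((2*U)) = (-98 + U)*(1/(2*U)) = (-98 + U)/(2*U))
(I(20) + E) + 6023 = ((½)*(-98 + 20)/20 - 6580) + 6023 = ((½)*(1/20)*(-78) - 6580) + 6023 = (-39/20 - 6580) + 6023 = -131639/20 + 6023 = -11179/20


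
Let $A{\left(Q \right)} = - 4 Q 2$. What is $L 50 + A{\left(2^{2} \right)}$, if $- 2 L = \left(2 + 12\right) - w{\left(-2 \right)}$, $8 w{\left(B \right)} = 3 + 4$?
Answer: $- \frac{2881}{8} \approx -360.13$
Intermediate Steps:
$w{\left(B \right)} = \frac{7}{8}$ ($w{\left(B \right)} = \frac{3 + 4}{8} = \frac{1}{8} \cdot 7 = \frac{7}{8}$)
$A{\left(Q \right)} = - 8 Q$
$L = - \frac{105}{16}$ ($L = - \frac{\left(2 + 12\right) - \frac{7}{8}}{2} = - \frac{14 - \frac{7}{8}}{2} = \left(- \frac{1}{2}\right) \frac{105}{8} = - \frac{105}{16} \approx -6.5625$)
$L 50 + A{\left(2^{2} \right)} = \left(- \frac{105}{16}\right) 50 - 8 \cdot 2^{2} = - \frac{2625}{8} - 32 = - \frac{2881}{8}$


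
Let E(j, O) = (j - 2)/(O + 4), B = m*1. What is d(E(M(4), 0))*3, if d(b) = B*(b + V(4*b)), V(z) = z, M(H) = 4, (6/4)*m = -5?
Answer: -25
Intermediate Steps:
m = -10/3 (m = (⅔)*(-5) = -10/3 ≈ -3.3333)
B = -10/3 (B = -10/3*1 = -10/3 ≈ -3.3333)
E(j, O) = (-2 + j)/(4 + O)
d(b) = -50*b/3 (d(b) = -10*(b + 4*b)/3 = -50*b/3)
d(E(M(4), 0))*3 = -50*(-2 + 4)/(3*(4 + 0))*3 = -50*2/(3*4)*3 = -25*2/6*3 = -50/3*½*3 = -25/3*3 = -25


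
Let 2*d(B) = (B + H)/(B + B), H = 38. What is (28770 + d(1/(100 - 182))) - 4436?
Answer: 94221/4 ≈ 23555.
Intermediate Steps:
d(B) = (38 + B)/(4*B) (d(B) = ((B + 38)/(B + B))/2 = ((38 + B)/((2*B)))/2 = ((38 + B)*(1/(2*B)))/2 = ((38 + B)/(2*B))/2 = (38 + B)/(4*B))
(28770 + d(1/(100 - 182))) - 4436 = (28770 + (38 + 1/(100 - 182))/(4*(1/(100 - 182)))) - 4436 = (28770 + (38 + 1/(-82))/(4*(1/(-82)))) - 4436 = (28770 + (38 - 1/82)/(4*(-1/82))) - 4436 = (28770 + (¼)*(-82)*(3115/82)) - 4436 = (28770 - 3115/4) - 4436 = 111965/4 - 4436 = 94221/4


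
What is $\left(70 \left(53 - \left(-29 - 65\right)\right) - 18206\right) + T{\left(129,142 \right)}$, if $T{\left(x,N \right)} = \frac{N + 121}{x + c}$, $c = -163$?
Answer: $- \frac{269407}{34} \approx -7923.7$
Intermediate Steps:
$T{\left(x,N \right)} = \frac{121 + N}{-163 + x}$ ($T{\left(x,N \right)} = \frac{N + 121}{x - 163} = \frac{121 + N}{-163 + x}$)
$\left(70 \left(53 - \left(-29 - 65\right)\right) - 18206\right) + T{\left(129,142 \right)} = \left(70 \left(53 - \left(-29 - 65\right)\right) - 18206\right) + \frac{121 + 142}{-163 + 129} = \left(70 \left(53 - \left(-29 - 65\right)\right) - 18206\right) + \frac{1}{-34} \cdot 263 = \left(70 \left(53 - -94\right) - 18206\right) - \frac{263}{34} = \left(70 \left(53 + 94\right) - 18206\right) - \frac{263}{34} = \left(70 \cdot 147 - 18206\right) - \frac{263}{34} = \left(10290 - 18206\right) - \frac{263}{34} = -7916 - \frac{263}{34} = - \frac{269407}{34}$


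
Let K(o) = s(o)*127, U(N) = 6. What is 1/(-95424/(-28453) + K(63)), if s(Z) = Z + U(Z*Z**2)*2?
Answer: 28453/271110249 ≈ 0.00010495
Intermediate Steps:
s(Z) = 12 + Z (s(Z) = Z + 6*2 = Z + 12 = 12 + Z)
K(o) = 1524 + 127*o (K(o) = (12 + o)*127 = 1524 + 127*o)
1/(-95424/(-28453) + K(63)) = 1/(-95424/(-28453) + (1524 + 127*63)) = 1/(-95424*(-1/28453) + (1524 + 8001)) = 1/(95424/28453 + 9525) = 1/(271110249/28453) = 28453/271110249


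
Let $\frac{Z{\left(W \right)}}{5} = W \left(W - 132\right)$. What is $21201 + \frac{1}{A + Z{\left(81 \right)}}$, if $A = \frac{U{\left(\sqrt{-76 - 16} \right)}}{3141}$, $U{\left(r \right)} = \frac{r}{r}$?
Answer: $\frac{1375464779013}{64877354} \approx 21201.0$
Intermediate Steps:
$U{\left(r \right)} = 1$
$Z{\left(W \right)} = 5 W \left(-132 + W\right)$ ($Z{\left(W \right)} = 5 W \left(W - 132\right) = 5 W \left(-132 + W\right)$)
$A = \frac{1}{3141}$ ($A = 1 \cdot \frac{1}{3141} = \frac{1}{3141} \approx 0.00031837$)
$21201 + \frac{1}{A + Z{\left(81 \right)}} = 21201 + \frac{1}{\frac{1}{3141} + 5 \cdot 81 \left(-132 + 81\right)} = 21201 + \frac{1}{\frac{1}{3141} + 5 \cdot 81 \left(-51\right)} = 21201 + \frac{1}{\frac{1}{3141} - 20655} = 21201 + \frac{1}{- \frac{64877354}{3141}} = 21201 - \frac{3141}{64877354} = \frac{1375464779013}{64877354}$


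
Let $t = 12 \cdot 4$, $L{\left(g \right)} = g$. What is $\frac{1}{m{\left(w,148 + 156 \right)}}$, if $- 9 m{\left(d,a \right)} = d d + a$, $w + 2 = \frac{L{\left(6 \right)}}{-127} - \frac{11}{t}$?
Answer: $- \frac{334450944}{11489580793} \approx -0.029109$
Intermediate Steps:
$t = 48$
$w = - \frac{13877}{6096}$ ($w = -2 + \left(\frac{6}{-127} - \frac{11}{48}\right) = -2 + \left(6 \left(- \frac{1}{127}\right) - \frac{11}{48}\right) = -2 - \frac{1685}{6096} = - \frac{13877}{6096} \approx -2.2764$)
$m{\left(d,a \right)} = - \frac{a}{9} - \frac{d^{2}}{9}$ ($m{\left(d,a \right)} = - \frac{d d + a}{9} = - \frac{d^{2} + a}{9} = - \frac{a + d^{2}}{9} = - \frac{a}{9} - \frac{d^{2}}{9}$)
$\frac{1}{m{\left(w,148 + 156 \right)}} = \frac{1}{- \frac{148 + 156}{9} - \frac{\left(- \frac{13877}{6096}\right)^{2}}{9}} = \frac{1}{\left(- \frac{1}{9}\right) 304 - \frac{192571129}{334450944}} = \frac{1}{- \frac{304}{9} - \frac{192571129}{334450944}} = \frac{1}{- \frac{11489580793}{334450944}} = - \frac{334450944}{11489580793}$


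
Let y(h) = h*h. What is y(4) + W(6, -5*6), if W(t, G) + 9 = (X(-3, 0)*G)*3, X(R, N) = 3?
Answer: -263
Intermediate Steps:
y(h) = h²
W(t, G) = -9 + 9*G (W(t, G) = -9 + (3*G)*3 = -9 + 9*G)
y(4) + W(6, -5*6) = 4² + (-9 + 9*(-5*6)) = 16 + (-9 + 9*(-30)) = 16 + (-9 - 270) = 16 - 279 = -263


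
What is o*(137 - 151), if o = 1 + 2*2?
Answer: -70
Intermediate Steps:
o = 5 (o = 1 + 4 = 5)
o*(137 - 151) = 5*(137 - 151) = 5*(-14) = -70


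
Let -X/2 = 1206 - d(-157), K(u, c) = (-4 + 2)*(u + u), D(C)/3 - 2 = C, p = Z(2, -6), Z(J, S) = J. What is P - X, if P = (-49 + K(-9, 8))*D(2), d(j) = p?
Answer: 2252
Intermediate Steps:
p = 2
D(C) = 6 + 3*C
d(j) = 2
K(u, c) = -4*u
X = -2408 (X = -2*(1206 - 1*2) = -2*(1206 - 2) = -2*1204 = -2408)
P = -156 (P = (-49 - 4*(-9))*(6 + 3*2) = (-49 + 36)*(6 + 6) = -13*12 = -156)
P - X = -156 - 1*(-2408) = -156 + 2408 = 2252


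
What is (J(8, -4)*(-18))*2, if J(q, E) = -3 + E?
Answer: 252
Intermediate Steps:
(J(8, -4)*(-18))*2 = ((-3 - 4)*(-18))*2 = -7*(-18)*2 = 126*2 = 252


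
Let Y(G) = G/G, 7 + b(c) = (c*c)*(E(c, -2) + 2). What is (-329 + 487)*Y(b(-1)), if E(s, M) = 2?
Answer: 158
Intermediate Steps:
b(c) = -7 + 4*c² (b(c) = -7 + (c*c)*(2 + 2) = -7 + c²*4 = -7 + 4*c²)
Y(G) = 1
(-329 + 487)*Y(b(-1)) = (-329 + 487)*1 = 158*1 = 158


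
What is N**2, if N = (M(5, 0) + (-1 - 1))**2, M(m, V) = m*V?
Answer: 16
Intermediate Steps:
M(m, V) = V*m
N = 4 (N = (0*5 + (-1 - 1))**2 = (0 - 2)**2 = (-2)**2 = 4)
N**2 = 4**2 = 16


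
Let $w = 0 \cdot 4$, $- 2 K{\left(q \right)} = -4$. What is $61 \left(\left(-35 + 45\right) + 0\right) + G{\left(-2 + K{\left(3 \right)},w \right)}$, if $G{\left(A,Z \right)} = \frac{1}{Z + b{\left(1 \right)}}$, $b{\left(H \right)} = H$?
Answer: $611$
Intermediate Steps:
$K{\left(q \right)} = 2$ ($K{\left(q \right)} = \left(- \frac{1}{2}\right) \left(-4\right) = 2$)
$w = 0$
$G{\left(A,Z \right)} = \frac{1}{1 + Z}$ ($G{\left(A,Z \right)} = \frac{1}{Z + 1} = \frac{1}{1 + Z}$)
$61 \left(\left(-35 + 45\right) + 0\right) + G{\left(-2 + K{\left(3 \right)},w \right)} = 61 \left(\left(-35 + 45\right) + 0\right) + \frac{1}{1 + 0} = 61 \left(10 + 0\right) + 1^{-1} = 61 \cdot 10 + 1 = 610 + 1 = 611$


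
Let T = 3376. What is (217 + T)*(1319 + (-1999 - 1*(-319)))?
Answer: -1297073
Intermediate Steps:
(217 + T)*(1319 + (-1999 - 1*(-319))) = (217 + 3376)*(1319 + (-1999 - 1*(-319))) = 3593*(1319 + (-1999 + 319)) = 3593*(1319 - 1680) = 3593*(-361) = -1297073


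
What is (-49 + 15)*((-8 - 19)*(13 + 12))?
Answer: 22950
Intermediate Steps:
(-49 + 15)*((-8 - 19)*(13 + 12)) = -(-918)*25 = -34*(-675) = 22950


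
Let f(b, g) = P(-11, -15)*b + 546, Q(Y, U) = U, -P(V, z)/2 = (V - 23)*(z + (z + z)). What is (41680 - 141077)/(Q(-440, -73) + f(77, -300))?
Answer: 99397/235147 ≈ 0.42270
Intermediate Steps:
P(V, z) = -6*z*(-23 + V) (P(V, z) = -2*(V - 23)*(z + (z + z)) = -2*(-23 + V)*(z + 2*z) = -2*(-23 + V)*3*z = -6*z*(-23 + V))
f(b, g) = 546 - 3060*b (f(b, g) = (6*(-15)*(23 - 1*(-11)))*b + 546 = (6*(-15)*(23 + 11))*b + 546 = (6*(-15)*34)*b + 546 = -3060*b + 546 = 546 - 3060*b)
(41680 - 141077)/(Q(-440, -73) + f(77, -300)) = (41680 - 141077)/(-73 + (546 - 3060*77)) = -99397/(-73 + (546 - 235620)) = -99397/(-73 - 235074) = -99397/(-235147) = -99397*(-1/235147) = 99397/235147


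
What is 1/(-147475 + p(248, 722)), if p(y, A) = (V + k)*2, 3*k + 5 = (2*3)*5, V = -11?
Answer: -3/442441 ≈ -6.7806e-6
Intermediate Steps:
k = 25/3 (k = -5/3 + ((2*3)*5)/3 = -5/3 + (6*5)/3 = -5/3 + (1/3)*30 = -5/3 + 10 = 25/3 ≈ 8.3333)
p(y, A) = -16/3 (p(y, A) = (-11 + 25/3)*2 = -8/3*2 = -16/3)
1/(-147475 + p(248, 722)) = 1/(-147475 - 16/3) = 1/(-442441/3) = -3/442441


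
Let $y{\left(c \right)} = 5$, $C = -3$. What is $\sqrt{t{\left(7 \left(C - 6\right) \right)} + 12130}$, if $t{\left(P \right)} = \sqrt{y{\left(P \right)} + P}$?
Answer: $\sqrt{12130 + i \sqrt{58}} \approx 110.14 + 0.0346 i$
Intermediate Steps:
$t{\left(P \right)} = \sqrt{5 + P}$
$\sqrt{t{\left(7 \left(C - 6\right) \right)} + 12130} = \sqrt{\sqrt{5 + 7 \left(-3 - 6\right)} + 12130} = \sqrt{\sqrt{5 + 7 \left(-9\right)} + 12130} = \sqrt{\sqrt{5 - 63} + 12130} = \sqrt{\sqrt{-58} + 12130} = \sqrt{i \sqrt{58} + 12130} = \sqrt{12130 + i \sqrt{58}}$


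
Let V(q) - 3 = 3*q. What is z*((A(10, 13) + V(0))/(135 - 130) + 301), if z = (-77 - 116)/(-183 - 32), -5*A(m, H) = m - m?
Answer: 291044/1075 ≈ 270.74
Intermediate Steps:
V(q) = 3 + 3*q
A(m, H) = 0 (A(m, H) = -(m - m)/5 = -⅕*0 = 0)
z = 193/215 (z = -193/(-215) = -193*(-1/215) = 193/215 ≈ 0.89767)
z*((A(10, 13) + V(0))/(135 - 130) + 301) = 193*((0 + (3 + 3*0))/(135 - 130) + 301)/215 = 193*((0 + (3 + 0))/5 + 301)/215 = 193*((0 + 3)*(⅕) + 301)/215 = 193*(3*(⅕) + 301)/215 = 193*(⅗ + 301)/215 = (193/215)*(1508/5) = 291044/1075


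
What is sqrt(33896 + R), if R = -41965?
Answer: I*sqrt(8069) ≈ 89.828*I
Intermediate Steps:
sqrt(33896 + R) = sqrt(33896 - 41965) = sqrt(-8069) = I*sqrt(8069)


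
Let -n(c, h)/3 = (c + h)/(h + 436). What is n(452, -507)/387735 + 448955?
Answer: 823957683434/1835279 ≈ 4.4896e+5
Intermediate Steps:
n(c, h) = -3*(c + h)/(436 + h) (n(c, h) = -3*(c + h)/(h + 436) = -3*(c + h)/(436 + h))
n(452, -507)/387735 + 448955 = (3*(-1*452 - 1*(-507))/(436 - 507))/387735 + 448955 = (3*(-452 + 507)/(-71))*(1/387735) + 448955 = (3*(-1/71)*55)*(1/387735) + 448955 = -165/71*1/387735 + 448955 = -11/1835279 + 448955 = 823957683434/1835279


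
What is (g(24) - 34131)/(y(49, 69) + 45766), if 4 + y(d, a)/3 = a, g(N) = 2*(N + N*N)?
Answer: -32931/45961 ≈ -0.71650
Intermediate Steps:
g(N) = 2*N + 2*N² (g(N) = 2*(N + N²) = 2*N + 2*N²)
y(d, a) = -12 + 3*a
(g(24) - 34131)/(y(49, 69) + 45766) = (2*24*(1 + 24) - 34131)/((-12 + 3*69) + 45766) = (2*24*25 - 34131)/((-12 + 207) + 45766) = (1200 - 34131)/(195 + 45766) = -32931/45961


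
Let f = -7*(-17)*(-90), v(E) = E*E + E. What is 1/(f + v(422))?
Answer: 1/167796 ≈ 5.9596e-6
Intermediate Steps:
v(E) = E + E² (v(E) = E² + E = E + E²)
f = -10710 (f = 119*(-90) = -10710)
1/(f + v(422)) = 1/(-10710 + 422*(1 + 422)) = 1/(-10710 + 422*423) = 1/(-10710 + 178506) = 1/167796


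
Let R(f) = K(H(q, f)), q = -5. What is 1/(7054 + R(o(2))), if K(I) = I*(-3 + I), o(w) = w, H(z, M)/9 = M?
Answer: 1/7324 ≈ 0.00013654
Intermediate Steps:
H(z, M) = 9*M
R(f) = 9*f*(-3 + 9*f) (R(f) = (9*f)*(-3 + 9*f) = 9*f*(-3 + 9*f))
1/(7054 + R(o(2))) = 1/(7054 + 27*2*(-1 + 3*2)) = 1/(7054 + 27*2*(-1 + 6)) = 1/(7054 + 27*2*5) = 1/(7054 + 270) = 1/7324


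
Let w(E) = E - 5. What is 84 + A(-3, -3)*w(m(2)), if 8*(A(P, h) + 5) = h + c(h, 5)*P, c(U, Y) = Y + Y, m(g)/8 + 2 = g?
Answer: 1037/8 ≈ 129.63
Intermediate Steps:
m(g) = -16 + 8*g
c(U, Y) = 2*Y
A(P, h) = -5 + h/8 + 5*P/4 (A(P, h) = -5 + (h + (2*5)*P)/8 = -5 + (h + 10*P)/8 = -5 + (h/8 + 5*P/4) = -5 + h/8 + 5*P/4)
w(E) = -5 + E
84 + A(-3, -3)*w(m(2)) = 84 + (-5 + (⅛)*(-3) + (5/4)*(-3))*(-5 + (-16 + 8*2)) = 84 + (-5 - 3/8 - 15/4)*(-5 + (-16 + 16)) = 84 - 73*(-5 + 0)/8 = 84 - 73/8*(-5) = 84 + 365/8 = 1037/8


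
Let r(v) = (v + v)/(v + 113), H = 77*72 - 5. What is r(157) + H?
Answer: 747922/135 ≈ 5540.2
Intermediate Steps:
H = 5539 (H = 5544 - 5 = 5539)
r(v) = 2*v/(113 + v) (r(v) = (2*v)/(113 + v) = 2*v/(113 + v))
r(157) + H = 2*157/(113 + 157) + 5539 = 2*157/270 + 5539 = 2*157*(1/270) + 5539 = 157/135 + 5539 = 747922/135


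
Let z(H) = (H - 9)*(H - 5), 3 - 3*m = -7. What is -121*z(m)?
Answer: -10285/9 ≈ -1142.8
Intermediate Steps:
m = 10/3 (m = 1 - ⅓*(-7) = 1 + 7/3 = 10/3 ≈ 3.3333)
z(H) = (-9 + H)*(-5 + H)
-121*z(m) = -121*(45 + (10/3)² - 14*10/3) = -121*(45 + 100/9 - 140/3) = -121*85/9 = -10285/9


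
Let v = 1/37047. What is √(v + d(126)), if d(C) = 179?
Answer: √245673994458/37047 ≈ 13.379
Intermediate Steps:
v = 1/37047 ≈ 2.6993e-5
√(v + d(126)) = √(1/37047 + 179) = √(6631414/37047) = √245673994458/37047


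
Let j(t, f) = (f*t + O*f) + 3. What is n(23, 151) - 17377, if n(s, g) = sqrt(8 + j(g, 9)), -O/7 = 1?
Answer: -17377 + sqrt(1307) ≈ -17341.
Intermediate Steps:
O = -7 (O = -7*1 = -7)
j(t, f) = 3 - 7*f + f*t (j(t, f) = (f*t - 7*f) + 3 = (-7*f + f*t) + 3 = 3 - 7*f + f*t)
n(s, g) = sqrt(-52 + 9*g) (n(s, g) = sqrt(8 + (3 - 7*9 + 9*g)) = sqrt(8 + (3 - 63 + 9*g)) = sqrt(8 + (-60 + 9*g)) = sqrt(-52 + 9*g))
n(23, 151) - 17377 = sqrt(-52 + 9*151) - 17377 = sqrt(-52 + 1359) - 17377 = sqrt(1307) - 17377 = -17377 + sqrt(1307)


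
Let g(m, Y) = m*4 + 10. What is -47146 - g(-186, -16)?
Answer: -46412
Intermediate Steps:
g(m, Y) = 10 + 4*m (g(m, Y) = 4*m + 10 = 10 + 4*m)
-47146 - g(-186, -16) = -47146 - (10 + 4*(-186)) = -47146 - (10 - 744) = -47146 - 1*(-734) = -47146 + 734 = -46412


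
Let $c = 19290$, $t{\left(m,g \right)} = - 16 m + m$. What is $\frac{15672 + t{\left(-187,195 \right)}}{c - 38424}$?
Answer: $- \frac{2053}{2126} \approx -0.96566$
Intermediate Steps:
$t{\left(m,g \right)} = - 15 m$
$\frac{15672 + t{\left(-187,195 \right)}}{c - 38424} = \frac{15672 - -2805}{19290 - 38424} = \frac{15672 + 2805}{-19134} = 18477 \left(- \frac{1}{19134}\right) = - \frac{2053}{2126}$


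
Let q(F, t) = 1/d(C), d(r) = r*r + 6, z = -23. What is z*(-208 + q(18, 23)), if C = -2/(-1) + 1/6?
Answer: 1841012/385 ≈ 4781.9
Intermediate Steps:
C = 13/6 (C = -2*(-1) + 1*(⅙) = 2 + ⅙ = 13/6 ≈ 2.1667)
d(r) = 6 + r² (d(r) = r² + 6 = 6 + r²)
q(F, t) = 36/385 (q(F, t) = 1/(6 + (13/6)²) = 1/(6 + 169/36) = 1/(385/36) = 36/385)
z*(-208 + q(18, 23)) = -23*(-208 + 36/385) = -23*(-80044/385) = 1841012/385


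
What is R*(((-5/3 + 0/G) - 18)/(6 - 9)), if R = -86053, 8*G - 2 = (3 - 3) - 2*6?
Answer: -5077127/9 ≈ -5.6413e+5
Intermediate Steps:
G = -5/4 (G = 1/4 + ((3 - 3) - 2*6)/8 = 1/4 + (0 - 12)/8 = 1/4 + (1/8)*(-12) = 1/4 - 3/2 = -5/4 ≈ -1.2500)
R*(((-5/3 + 0/G) - 18)/(6 - 9)) = -86053*((-5/3 + 0/(-5/4)) - 18)/(6 - 9) = -86053*((-5*1/3 + 0*(-4/5)) - 18)/(-3) = -86053*((-5/3 + 0) - 18)*(-1)/3 = -86053*(-5/3 - 18)*(-1)/3 = -(-5077127)*(-1)/(3*3) = -86053*59/9 = -5077127/9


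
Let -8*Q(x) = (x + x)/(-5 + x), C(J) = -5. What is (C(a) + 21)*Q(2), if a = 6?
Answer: 8/3 ≈ 2.6667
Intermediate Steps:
Q(x) = -x/(4*(-5 + x)) (Q(x) = -(x + x)/(8*(-5 + x)) = -2*x/(8*(-5 + x)) = -x/(4*(-5 + x)))
(C(a) + 21)*Q(2) = (-5 + 21)*(-1*2/(-20 + 4*2)) = 16*(-1*2/(-20 + 8)) = 16*(-1*2/(-12)) = 16*(-1*2*(-1/12)) = 16*(⅙) = 8/3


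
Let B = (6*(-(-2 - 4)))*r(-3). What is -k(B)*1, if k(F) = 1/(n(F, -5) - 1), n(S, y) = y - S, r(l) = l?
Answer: -1/102 ≈ -0.0098039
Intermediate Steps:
B = -108 (B = (6*(-(-2 - 4)))*(-3) = (6*(-1*(-6)))*(-3) = (6*6)*(-3) = 36*(-3) = -108)
k(F) = 1/(-6 - F) (k(F) = 1/((-5 - F) - 1) = 1/(-6 - F))
-k(B)*1 = -(-1)/(6 - 108)*1 = -(-1)/(-102)*1 = -(-1)*(-1)/102*1 = -1*1/102*1 = -1/102*1 = -1/102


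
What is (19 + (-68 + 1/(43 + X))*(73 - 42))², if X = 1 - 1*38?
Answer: 156325009/36 ≈ 4.3424e+6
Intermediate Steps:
X = -37 (X = 1 - 38 = -37)
(19 + (-68 + 1/(43 + X))*(73 - 42))² = (19 + (-68 + 1/(43 - 37))*(73 - 42))² = (19 + (-68 + 1/6)*31)² = (19 + (-68 + ⅙)*31)² = (19 - 407/6*31)² = (19 - 12617/6)² = (-12503/6)² = 156325009/36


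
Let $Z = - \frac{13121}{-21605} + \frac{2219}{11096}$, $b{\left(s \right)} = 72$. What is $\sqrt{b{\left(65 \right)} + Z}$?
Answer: $\frac{\sqrt{1046059391087757170}}{119864540} \approx 8.5327$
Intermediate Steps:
$Z = \frac{193532111}{239729080}$ ($Z = \left(-13121\right) \left(- \frac{1}{21605}\right) + 2219 \cdot \frac{1}{11096} = \frac{13121}{21605} + \frac{2219}{11096} = \frac{193532111}{239729080} \approx 0.80729$)
$\sqrt{b{\left(65 \right)} + Z} = \sqrt{72 + \frac{193532111}{239729080}} = \sqrt{\frac{17454025871}{239729080}} = \frac{\sqrt{1046059391087757170}}{119864540}$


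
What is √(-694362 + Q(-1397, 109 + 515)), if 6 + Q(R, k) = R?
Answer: I*√695765 ≈ 834.13*I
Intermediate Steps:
Q(R, k) = -6 + R
√(-694362 + Q(-1397, 109 + 515)) = √(-694362 + (-6 - 1397)) = √(-694362 - 1403) = √(-695765) = I*√695765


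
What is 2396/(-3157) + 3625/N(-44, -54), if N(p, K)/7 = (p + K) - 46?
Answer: -1979899/454608 ≈ -4.3552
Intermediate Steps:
N(p, K) = -322 + 7*K + 7*p (N(p, K) = 7*((p + K) - 46) = 7*((K + p) - 46) = 7*(-46 + K + p) = -322 + 7*K + 7*p)
2396/(-3157) + 3625/N(-44, -54) = 2396/(-3157) + 3625/(-322 + 7*(-54) + 7*(-44)) = 2396*(-1/3157) + 3625/(-322 - 378 - 308) = -2396/3157 + 3625/(-1008) = -2396/3157 + 3625*(-1/1008) = -2396/3157 - 3625/1008 = -1979899/454608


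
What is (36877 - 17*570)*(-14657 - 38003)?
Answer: -1431667420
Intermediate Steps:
(36877 - 17*570)*(-14657 - 38003) = (36877 - 9690)*(-52660) = 27187*(-52660) = -1431667420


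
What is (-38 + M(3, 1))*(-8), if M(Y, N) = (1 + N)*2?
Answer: 272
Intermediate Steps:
M(Y, N) = 2 + 2*N
(-38 + M(3, 1))*(-8) = (-38 + (2 + 2*1))*(-8) = (-38 + (2 + 2))*(-8) = (-38 + 4)*(-8) = -34*(-8) = 272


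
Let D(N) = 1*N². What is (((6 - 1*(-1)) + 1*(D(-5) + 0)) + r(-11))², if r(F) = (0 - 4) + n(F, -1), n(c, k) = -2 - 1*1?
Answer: 625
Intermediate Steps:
n(c, k) = -3 (n(c, k) = -2 - 1 = -3)
r(F) = -7 (r(F) = (0 - 4) - 3 = -4 - 3 = -7)
D(N) = N²
(((6 - 1*(-1)) + 1*(D(-5) + 0)) + r(-11))² = (((6 - 1*(-1)) + 1*((-5)² + 0)) - 7)² = (((6 + 1) + 1*(25 + 0)) - 7)² = ((7 + 1*25) - 7)² = ((7 + 25) - 7)² = (32 - 7)² = 25² = 625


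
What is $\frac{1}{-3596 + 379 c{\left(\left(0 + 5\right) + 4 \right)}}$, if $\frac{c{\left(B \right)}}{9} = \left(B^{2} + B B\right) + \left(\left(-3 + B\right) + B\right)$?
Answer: $\frac{1}{600151} \approx 1.6662 \cdot 10^{-6}$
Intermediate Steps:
$c{\left(B \right)} = -27 + 18 B + 18 B^{2}$ ($c{\left(B \right)} = 9 \left(\left(B^{2} + B B\right) + \left(\left(-3 + B\right) + B\right)\right) = 9 \left(\left(B^{2} + B^{2}\right) + \left(-3 + 2 B\right)\right) = 9 \left(2 B^{2} + \left(-3 + 2 B\right)\right) = 9 \left(-3 + 2 B + 2 B^{2}\right) = -27 + 18 B + 18 B^{2}$)
$\frac{1}{-3596 + 379 c{\left(\left(0 + 5\right) + 4 \right)}} = \frac{1}{-3596 + 379 \left(-27 + 18 \left(\left(0 + 5\right) + 4\right) + 18 \left(\left(0 + 5\right) + 4\right)^{2}\right)} = \frac{1}{-3596 + 379 \left(-27 + 18 \left(5 + 4\right) + 18 \left(5 + 4\right)^{2}\right)} = \frac{1}{-3596 + 379 \left(-27 + 18 \cdot 9 + 18 \cdot 9^{2}\right)} = \frac{1}{-3596 + 379 \left(-27 + 162 + 18 \cdot 81\right)} = \frac{1}{-3596 + 379 \left(-27 + 162 + 1458\right)} = \frac{1}{-3596 + 379 \cdot 1593} = \frac{1}{-3596 + 603747} = \frac{1}{600151}$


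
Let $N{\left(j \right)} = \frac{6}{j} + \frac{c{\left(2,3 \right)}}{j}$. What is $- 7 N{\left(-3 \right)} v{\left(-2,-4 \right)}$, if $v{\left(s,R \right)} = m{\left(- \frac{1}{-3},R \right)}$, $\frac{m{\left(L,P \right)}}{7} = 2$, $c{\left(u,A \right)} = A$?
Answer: $294$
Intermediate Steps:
$m{\left(L,P \right)} = 14$ ($m{\left(L,P \right)} = 7 \cdot 2 = 14$)
$v{\left(s,R \right)} = 14$
$N{\left(j \right)} = \frac{9}{j}$ ($N{\left(j \right)} = \frac{6}{j} + \frac{3}{j} = \frac{9}{j}$)
$- 7 N{\left(-3 \right)} v{\left(-2,-4 \right)} = - 7 \frac{9}{-3} \cdot 14 = - 7 \cdot 9 \left(- \frac{1}{3}\right) 14 = \left(-7\right) \left(-3\right) 14 = 21 \cdot 14 = 294$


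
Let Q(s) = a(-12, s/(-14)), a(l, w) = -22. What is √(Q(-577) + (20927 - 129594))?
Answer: I*√108689 ≈ 329.68*I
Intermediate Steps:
Q(s) = -22
√(Q(-577) + (20927 - 129594)) = √(-22 + (20927 - 129594)) = √(-22 - 108667) = √(-108689) = I*√108689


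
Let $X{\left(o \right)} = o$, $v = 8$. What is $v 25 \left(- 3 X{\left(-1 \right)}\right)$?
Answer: $600$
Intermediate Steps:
$v 25 \left(- 3 X{\left(-1 \right)}\right) = 8 \cdot 25 \left(\left(-3\right) \left(-1\right)\right) = 200 \cdot 3 = 600$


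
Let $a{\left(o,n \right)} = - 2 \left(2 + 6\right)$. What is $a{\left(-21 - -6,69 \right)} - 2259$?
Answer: $-2275$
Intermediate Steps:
$a{\left(o,n \right)} = -16$ ($a{\left(o,n \right)} = \left(-2\right) 8 = -16$)
$a{\left(-21 - -6,69 \right)} - 2259 = -16 - 2259 = -2275$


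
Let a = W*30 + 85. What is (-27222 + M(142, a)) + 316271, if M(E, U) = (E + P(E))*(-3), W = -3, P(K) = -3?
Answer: 288632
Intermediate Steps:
a = -5 (a = -3*30 + 85 = -90 + 85 = -5)
M(E, U) = 9 - 3*E (M(E, U) = (E - 3)*(-3) = (-3 + E)*(-3) = 9 - 3*E)
(-27222 + M(142, a)) + 316271 = (-27222 + (9 - 3*142)) + 316271 = (-27222 + (9 - 426)) + 316271 = (-27222 - 417) + 316271 = -27639 + 316271 = 288632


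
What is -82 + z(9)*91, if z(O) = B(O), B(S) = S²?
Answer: 7289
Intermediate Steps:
z(O) = O²
-82 + z(9)*91 = -82 + 9²*91 = -82 + 81*91 = -82 + 7371 = 7289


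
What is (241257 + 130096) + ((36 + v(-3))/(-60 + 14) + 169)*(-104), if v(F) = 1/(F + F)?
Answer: 24416203/69 ≈ 3.5386e+5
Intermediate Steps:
v(F) = 1/(2*F)
(241257 + 130096) + ((36 + v(-3))/(-60 + 14) + 169)*(-104) = (241257 + 130096) + ((36 + (½)/(-3))/(-60 + 14) + 169)*(-104) = 371353 + ((36 + (½)*(-⅓))/(-46) + 169)*(-104) = 371353 + ((36 - ⅙)*(-1/46) + 169)*(-104) = 371353 + ((215/6)*(-1/46) + 169)*(-104) = 371353 + (-215/276 + 169)*(-104) = 371353 + (46429/276)*(-104) = 371353 - 1207154/69 = 24416203/69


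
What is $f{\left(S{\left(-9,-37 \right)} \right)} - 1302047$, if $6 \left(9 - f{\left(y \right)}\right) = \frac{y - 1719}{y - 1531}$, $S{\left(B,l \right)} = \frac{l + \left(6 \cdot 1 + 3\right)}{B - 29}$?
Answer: $- \frac{227140561747}{174450} \approx -1.302 \cdot 10^{6}$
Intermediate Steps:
$S{\left(B,l \right)} = \frac{9 + l}{-29 + B}$ ($S{\left(B,l \right)} = \frac{l + \left(6 + 3\right)}{-29 + B} = \frac{l + 9}{-29 + B} = \frac{9 + l}{-29 + B}$)
$f{\left(y \right)} = 9 - \frac{-1719 + y}{6 \left(-1531 + y\right)}$ ($f{\left(y \right)} = 9 - \frac{\left(y - 1719\right) \frac{1}{y - 1531}}{6} = 9 - \frac{\left(-1719 + y\right) \frac{1}{-1531 + y}}{6} = 9 - \frac{\frac{1}{-1531 + y} \left(-1719 + y\right)}{6} = 9 - \frac{-1719 + y}{6 \left(-1531 + y\right)}$)
$f{\left(S{\left(-9,-37 \right)} \right)} - 1302047 = \frac{-80955 + 53 \frac{9 - 37}{-29 - 9}}{6 \left(-1531 + \frac{9 - 37}{-29 - 9}\right)} - 1302047 = \frac{-80955 + 53 \frac{1}{-38} \left(-28\right)}{6 \left(-1531 + \frac{1}{-38} \left(-28\right)\right)} - 1302047 = \frac{-80955 + 53 \left(\left(- \frac{1}{38}\right) \left(-28\right)\right)}{6 \left(-1531 - - \frac{14}{19}\right)} - 1302047 = \frac{-80955 + 53 \cdot \frac{14}{19}}{6 \left(-1531 + \frac{14}{19}\right)} - 1302047 = \frac{-80955 + \frac{742}{19}}{6 \left(- \frac{29075}{19}\right)} - 1302047 = \frac{1}{6} \left(- \frac{19}{29075}\right) \left(- \frac{1537403}{19}\right) - 1302047 = \frac{1537403}{174450} - 1302047 = - \frac{227140561747}{174450}$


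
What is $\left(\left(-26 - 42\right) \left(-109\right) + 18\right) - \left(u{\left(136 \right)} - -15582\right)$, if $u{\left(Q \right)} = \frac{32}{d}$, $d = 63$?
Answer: $- \frac{513608}{63} \approx -8152.5$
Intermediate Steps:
$u{\left(Q \right)} = \frac{32}{63}$
$\left(\left(-26 - 42\right) \left(-109\right) + 18\right) - \left(u{\left(136 \right)} - -15582\right) = \left(\left(-26 - 42\right) \left(-109\right) + 18\right) - \left(\frac{32}{63} - -15582\right) = \left(\left(-26 - 42\right) \left(-109\right) + 18\right) - \left(\frac{32}{63} + 15582\right) = \left(\left(-68\right) \left(-109\right) + 18\right) - \frac{981698}{63} = \left(7412 + 18\right) - \frac{981698}{63} = 7430 - \frac{981698}{63} = - \frac{513608}{63}$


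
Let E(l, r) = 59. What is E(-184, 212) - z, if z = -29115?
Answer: 29174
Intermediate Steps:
E(-184, 212) - z = 59 - 1*(-29115) = 59 + 29115 = 29174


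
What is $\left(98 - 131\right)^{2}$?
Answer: $1089$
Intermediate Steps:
$\left(98 - 131\right)^{2} = \left(-33\right)^{2} = 1089$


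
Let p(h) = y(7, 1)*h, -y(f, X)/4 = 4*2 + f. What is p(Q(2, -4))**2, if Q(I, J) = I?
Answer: 14400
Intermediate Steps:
y(f, X) = -32 - 4*f (y(f, X) = -4*(4*2 + f) = -4*(8 + f) = -32 - 4*f)
p(h) = -60*h (p(h) = (-32 - 4*7)*h = (-32 - 28)*h = -60*h)
p(Q(2, -4))**2 = (-60*2)**2 = (-120)**2 = 14400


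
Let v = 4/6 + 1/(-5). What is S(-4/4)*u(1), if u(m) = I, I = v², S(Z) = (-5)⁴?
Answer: 1225/9 ≈ 136.11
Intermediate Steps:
S(Z) = 625
v = 7/15 (v = 4*(⅙) + 1*(-⅕) = ⅔ - ⅕ = 7/15 ≈ 0.46667)
I = 49/225 (I = (7/15)² = 49/225 ≈ 0.21778)
u(m) = 49/225
S(-4/4)*u(1) = 625*(49/225) = 1225/9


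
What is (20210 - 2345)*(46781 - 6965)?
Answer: 711312840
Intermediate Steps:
(20210 - 2345)*(46781 - 6965) = 17865*39816 = 711312840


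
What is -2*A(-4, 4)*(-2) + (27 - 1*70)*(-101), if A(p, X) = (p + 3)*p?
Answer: 4359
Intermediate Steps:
A(p, X) = p*(3 + p) (A(p, X) = (3 + p)*p = p*(3 + p))
-2*A(-4, 4)*(-2) + (27 - 1*70)*(-101) = -(-8)*(3 - 4)*(-2) + (27 - 1*70)*(-101) = -(-8)*(-1)*(-2) + (27 - 70)*(-101) = -2*4*(-2) - 43*(-101) = -8*(-2) + 4343 = 16 + 4343 = 4359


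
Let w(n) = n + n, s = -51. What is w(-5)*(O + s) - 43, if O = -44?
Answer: 907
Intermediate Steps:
w(n) = 2*n
w(-5)*(O + s) - 43 = (2*(-5))*(-44 - 51) - 43 = -10*(-95) - 43 = 950 - 43 = 907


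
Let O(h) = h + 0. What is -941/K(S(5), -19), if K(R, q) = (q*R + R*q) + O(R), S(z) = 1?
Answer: 941/37 ≈ 25.432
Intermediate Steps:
O(h) = h
K(R, q) = R + 2*R*q (K(R, q) = (q*R + R*q) + R = (R*q + R*q) + R = 2*R*q + R = R + 2*R*q)
-941/K(S(5), -19) = -941/(1 + 2*(-19)) = -941/(1 - 38) = -941/(1*(-37)) = -941/(-37) = -941*(-1/37) = 941/37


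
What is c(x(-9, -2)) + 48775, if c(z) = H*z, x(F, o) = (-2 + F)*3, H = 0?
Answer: 48775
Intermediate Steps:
x(F, o) = -6 + 3*F
c(z) = 0 (c(z) = 0*z = 0)
c(x(-9, -2)) + 48775 = 0 + 48775 = 48775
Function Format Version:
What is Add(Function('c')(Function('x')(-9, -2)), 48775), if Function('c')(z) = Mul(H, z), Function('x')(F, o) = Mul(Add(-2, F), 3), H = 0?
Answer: 48775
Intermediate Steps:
Function('x')(F, o) = Add(-6, Mul(3, F))
Function('c')(z) = 0 (Function('c')(z) = Mul(0, z) = 0)
Add(Function('c')(Function('x')(-9, -2)), 48775) = Add(0, 48775) = 48775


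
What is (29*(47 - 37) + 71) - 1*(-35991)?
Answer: 36352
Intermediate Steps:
(29*(47 - 37) + 71) - 1*(-35991) = (29*10 + 71) + 35991 = (290 + 71) + 35991 = 361 + 35991 = 36352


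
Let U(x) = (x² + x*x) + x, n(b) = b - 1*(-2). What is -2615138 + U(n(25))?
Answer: -2613653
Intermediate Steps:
n(b) = 2 + b (n(b) = b + 2 = 2 + b)
U(x) = x + 2*x² (U(x) = (x² + x²) + x = 2*x² + x = x + 2*x²)
-2615138 + U(n(25)) = -2615138 + (2 + 25)*(1 + 2*(2 + 25)) = -2615138 + 27*(1 + 2*27) = -2615138 + 27*(1 + 54) = -2615138 + 27*55 = -2615138 + 1485 = -2613653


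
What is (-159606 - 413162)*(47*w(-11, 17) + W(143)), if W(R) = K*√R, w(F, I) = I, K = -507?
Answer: -457641632 + 290393376*√143 ≈ 3.0150e+9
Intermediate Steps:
W(R) = -507*√R
(-159606 - 413162)*(47*w(-11, 17) + W(143)) = (-159606 - 413162)*(47*17 - 507*√143) = -572768*(799 - 507*√143) = -457641632 + 290393376*√143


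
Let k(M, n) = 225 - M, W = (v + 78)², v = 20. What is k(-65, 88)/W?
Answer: 145/4802 ≈ 0.030196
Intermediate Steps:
W = 9604 (W = (20 + 78)² = 98² = 9604)
k(-65, 88)/W = (225 - 1*(-65))/9604 = (225 + 65)*(1/9604) = 290*(1/9604) = 145/4802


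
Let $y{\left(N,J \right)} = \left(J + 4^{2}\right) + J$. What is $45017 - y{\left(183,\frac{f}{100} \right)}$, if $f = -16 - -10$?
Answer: $\frac{1125028}{25} \approx 45001.0$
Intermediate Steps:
$f = -6$ ($f = -16 + 10 = -6$)
$y{\left(N,J \right)} = 16 + 2 J$ ($y{\left(N,J \right)} = \left(J + 16\right) + J = \left(16 + J\right) + J = 16 + 2 J$)
$45017 - y{\left(183,\frac{f}{100} \right)} = 45017 - \left(16 + 2 \left(- \frac{6}{100}\right)\right) = 45017 - \left(16 + 2 \left(\left(-6\right) \frac{1}{100}\right)\right) = 45017 - \left(16 + 2 \left(- \frac{3}{50}\right)\right) = 45017 - \left(16 - \frac{3}{25}\right) = 45017 - \frac{397}{25} = \frac{1125028}{25}$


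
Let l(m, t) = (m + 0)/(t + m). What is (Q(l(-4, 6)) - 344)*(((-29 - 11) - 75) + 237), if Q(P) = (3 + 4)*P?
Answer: -43676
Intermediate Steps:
l(m, t) = m/(m + t)
Q(P) = 7*P
(Q(l(-4, 6)) - 344)*(((-29 - 11) - 75) + 237) = (7*(-4/(-4 + 6)) - 344)*(((-29 - 11) - 75) + 237) = (7*(-4/2) - 344)*((-40 - 75) + 237) = (7*(-4*½) - 344)*(-115 + 237) = (7*(-2) - 344)*122 = (-14 - 344)*122 = -358*122 = -43676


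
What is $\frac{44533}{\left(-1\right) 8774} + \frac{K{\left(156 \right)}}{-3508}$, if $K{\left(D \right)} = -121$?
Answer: $- \frac{77580055}{15389596} \approx -5.0411$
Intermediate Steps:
$\frac{44533}{\left(-1\right) 8774} + \frac{K{\left(156 \right)}}{-3508} = \frac{44533}{\left(-1\right) 8774} - \frac{121}{-3508} = \frac{44533}{-8774} - - \frac{121}{3508} = 44533 \left(- \frac{1}{8774}\right) + \frac{121}{3508} = - \frac{44533}{8774} + \frac{121}{3508} = - \frac{77580055}{15389596}$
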